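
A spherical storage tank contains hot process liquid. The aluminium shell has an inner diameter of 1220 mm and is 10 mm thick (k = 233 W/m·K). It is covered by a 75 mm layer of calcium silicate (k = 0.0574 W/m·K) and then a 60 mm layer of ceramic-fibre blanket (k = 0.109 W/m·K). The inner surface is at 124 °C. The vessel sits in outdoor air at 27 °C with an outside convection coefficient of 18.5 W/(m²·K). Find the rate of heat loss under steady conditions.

For a spherical shell R = (1/r₁ − 1/r₂)/(4πk); film R = 1/(h·4πr²). In series:
R_aluminium shell = (1/0.61 − 1/0.62)/(4π×233) = 9.031×10^-6 K/W
R_calcium silicate = (1/0.62 − 1/0.695)/(4π×0.0574) = 0.2413 K/W
R_ceramic-fibre blanket = (1/0.695 − 1/0.755)/(4π×0.109) = 0.08348 K/W
R_outer film = 1/(h·4πr_o²) = 1/(18.5×4π×0.755²) = 0.007546 K/W
R_total = 0.3323 K/W
Q = ΔT/R_total = 97/0.3323

Q ≈ 292 W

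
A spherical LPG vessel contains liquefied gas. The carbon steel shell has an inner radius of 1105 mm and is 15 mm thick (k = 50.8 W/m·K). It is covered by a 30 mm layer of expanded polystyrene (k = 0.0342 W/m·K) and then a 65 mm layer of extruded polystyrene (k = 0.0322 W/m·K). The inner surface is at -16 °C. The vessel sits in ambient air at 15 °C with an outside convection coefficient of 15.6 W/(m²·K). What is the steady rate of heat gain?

Q ≈ 180 W

For a spherical shell R = (1/r₁ − 1/r₂)/(4πk); film R = 1/(h·4πr²). In series:
R_carbon steel shell = (1/1.105 − 1/1.12)/(4π×50.8) = 1.899×10^-5 K/W
R_expanded polystyrene = (1/1.12 − 1/1.15)/(4π×0.0342) = 0.0542 K/W
R_extruded polystyrene = (1/1.15 − 1/1.215)/(4π×0.0322) = 0.115 K/W
R_outer film = 1/(h·4πr_o²) = 1/(15.6×4π×1.215²) = 0.003456 K/W
R_total = 0.1726 K/W
Q = ΔT/R_total = 31/0.1726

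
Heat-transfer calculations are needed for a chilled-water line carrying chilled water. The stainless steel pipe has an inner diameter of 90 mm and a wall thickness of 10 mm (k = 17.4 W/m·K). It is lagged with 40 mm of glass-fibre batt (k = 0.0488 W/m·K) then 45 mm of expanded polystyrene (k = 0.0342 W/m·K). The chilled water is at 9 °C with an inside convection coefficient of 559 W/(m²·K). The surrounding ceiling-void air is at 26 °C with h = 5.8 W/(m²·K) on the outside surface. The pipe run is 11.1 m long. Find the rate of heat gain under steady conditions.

Treating each annulus and film as a series resistance:
R_inner film = 1/(h_i·2πr₁L) = 1/(559×2π×0.045×11.1) = 5.7×10^-4 K/W
R_stainless steel pipe wall = ln(55/45)/(2π×17.4×11.1) = 1.654×10^-4 K/W
R_glass-fibre batt = ln(95/55)/(2π×0.0488×11.1) = 0.1606 K/W
R_expanded polystyrene = ln(140/95)/(2π×0.0342×11.1) = 0.1626 K/W
R_outer film = 1/(h_o·2πr_oL) = 1/(5.8×2π×0.14×11.1) = 0.01766 K/W
R_total = 0.3415 K/W
Q = ΔT/R_total = 17/0.3415

Q ≈ 49.8 W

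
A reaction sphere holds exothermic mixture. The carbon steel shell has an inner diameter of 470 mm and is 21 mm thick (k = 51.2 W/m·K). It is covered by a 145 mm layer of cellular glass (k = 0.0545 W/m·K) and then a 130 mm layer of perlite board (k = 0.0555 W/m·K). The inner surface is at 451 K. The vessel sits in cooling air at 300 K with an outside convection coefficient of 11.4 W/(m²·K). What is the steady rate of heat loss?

Q ≈ 51 W

Radial (spherical) resistances in series:
R_carbon steel shell = (1/0.235 − 1/0.256)/(4π×51.2) = 5.425×10^-4 K/W
R_cellular glass = (1/0.256 − 1/0.401)/(4π×0.0545) = 2.062 K/W
R_perlite board = (1/0.401 − 1/0.531)/(4π×0.0555) = 0.8754 K/W
R_outer film = 1/(h·4πr_o²) = 1/(11.4×4π×0.531²) = 0.02476 K/W
R_total = 2.963 K/W
Q = ΔT/R_total = 151/2.963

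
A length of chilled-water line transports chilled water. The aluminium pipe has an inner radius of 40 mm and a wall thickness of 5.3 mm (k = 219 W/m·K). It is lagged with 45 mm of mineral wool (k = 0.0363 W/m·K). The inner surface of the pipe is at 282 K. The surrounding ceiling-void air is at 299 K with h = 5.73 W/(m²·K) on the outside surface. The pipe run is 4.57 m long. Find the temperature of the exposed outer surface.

Radial resistances (cylindrical: R_cond = ln(r_o/r_i)/(2πkL), R_conv = 1/(h·2πrL)):
R_aluminium pipe wall = ln(45.3/40)/(2π×219×4.57) = 1.979×10^-5 K/W
R_mineral wool = ln(90.3/45.3)/(2π×0.0363×4.57) = 0.6618 K/W
R_outer film = 1/(h_o·2πr_oL) = 1/(5.73×2π×0.0903×4.57) = 0.06731 K/W
R_total = 0.7291 K/W
Q = ΔT/R_total = 17/0.7291
Q = 23.3 W
T_interface = T_inner + Q·ΣR(inner→interface) = 282 + 23.3×0.6618

T ≈ 297 K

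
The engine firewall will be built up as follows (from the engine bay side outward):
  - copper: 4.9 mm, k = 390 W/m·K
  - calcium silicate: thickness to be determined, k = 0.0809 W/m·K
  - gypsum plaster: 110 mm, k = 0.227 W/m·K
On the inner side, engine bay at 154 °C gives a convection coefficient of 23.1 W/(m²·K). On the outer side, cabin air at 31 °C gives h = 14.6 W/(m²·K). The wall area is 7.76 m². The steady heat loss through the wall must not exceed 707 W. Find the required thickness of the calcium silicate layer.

L ≈ 61 mm

Thermal resistances in series:
R_inner film = 1/(h_i·A) = 1/(23.1×7.76) = 0.005579 K/W
R_copper = L/(kA) = 0.0049/(390×7.76) = 1.619×10^-6 K/W
R_gypsum plaster = L/(kA) = 0.11/(0.227×7.76) = 0.06245 K/W
R_outer film = 1/(h_o·A) = 1/(14.6×7.76) = 0.008826 K/W
Sum of the known resistances R_other = 0.07685 K/W
Required total resistance R_tot = ΔT/Q_allow = 123/707 = 0.174 K/W
R_calcium silicate = R_tot − R_other = 0.09712 K/W
L = R·k·A = 0.09712×0.0809×7.76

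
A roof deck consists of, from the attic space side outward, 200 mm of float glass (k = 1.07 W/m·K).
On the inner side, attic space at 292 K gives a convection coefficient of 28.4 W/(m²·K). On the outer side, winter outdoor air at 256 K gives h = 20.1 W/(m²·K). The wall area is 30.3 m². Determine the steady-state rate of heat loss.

Series thermal resistances:
R_inner film = 1/(h_i·A) = 1/(28.4×30.3) = 0.001162 K/W
R_float glass = L/(kA) = 0.2/(1.07×30.3) = 0.006169 K/W
R_outer film = 1/(h_o·A) = 1/(20.1×30.3) = 0.001642 K/W
R_total = 0.008973 K/W
Q = ΔT / R_total = 36 / 0.008973

Q ≈ 4010 W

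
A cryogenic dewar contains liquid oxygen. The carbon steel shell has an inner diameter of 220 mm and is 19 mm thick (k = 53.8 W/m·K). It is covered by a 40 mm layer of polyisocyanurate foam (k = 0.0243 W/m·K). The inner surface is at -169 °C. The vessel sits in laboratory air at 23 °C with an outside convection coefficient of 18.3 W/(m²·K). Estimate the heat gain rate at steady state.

Spherical conduction: R = (1/r_in − 1/r_out)/(4πk) per layer; series-sum.
R_carbon steel shell = (1/0.11 − 1/0.129)/(4π×53.8) = 0.001981 K/W
R_polyisocyanurate foam = (1/0.129 − 1/0.169)/(4π×0.0243) = 6.009 K/W
R_outer film = 1/(h·4πr_o²) = 1/(18.3×4π×0.169²) = 0.1523 K/W
R_total = 6.163 K/W
Q = ΔT/R_total = 192/6.163

Q ≈ 31.2 W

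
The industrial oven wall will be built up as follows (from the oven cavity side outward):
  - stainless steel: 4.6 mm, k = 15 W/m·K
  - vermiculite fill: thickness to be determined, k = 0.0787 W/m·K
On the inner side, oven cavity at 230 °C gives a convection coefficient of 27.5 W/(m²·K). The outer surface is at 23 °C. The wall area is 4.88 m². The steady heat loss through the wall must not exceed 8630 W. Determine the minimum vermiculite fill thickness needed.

L ≈ 6.33 mm

Using the resistance-network approach (series):
R_inner film = 1/(h_i·A) = 1/(27.5×4.88) = 0.007452 K/W
R_stainless steel = L/(kA) = 0.0046/(15×4.88) = 6.284×10^-5 K/W
Sum of the known resistances R_other = 0.007514 K/W
Required total resistance R_tot = ΔT/Q_allow = 207/8630 = 0.02399 K/W
R_vermiculite fill = R_tot − R_other = 0.01647 K/W
L = R·k·A = 0.01647×0.0787×4.88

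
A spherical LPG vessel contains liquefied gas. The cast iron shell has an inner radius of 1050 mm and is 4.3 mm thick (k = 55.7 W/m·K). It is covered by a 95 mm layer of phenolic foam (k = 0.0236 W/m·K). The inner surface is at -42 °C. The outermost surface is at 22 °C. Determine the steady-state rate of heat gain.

Q ≈ 242 W

Radial (spherical) resistances in series:
R_cast iron shell = (1/1.05 − 1/1.0543)/(4π×55.7) = 5.549×10^-6 K/W
R_phenolic foam = (1/1.0543 − 1/1.1493)/(4π×0.0236) = 0.2644 K/W
R_total = 0.2644 K/W
Q = ΔT/R_total = 64/0.2644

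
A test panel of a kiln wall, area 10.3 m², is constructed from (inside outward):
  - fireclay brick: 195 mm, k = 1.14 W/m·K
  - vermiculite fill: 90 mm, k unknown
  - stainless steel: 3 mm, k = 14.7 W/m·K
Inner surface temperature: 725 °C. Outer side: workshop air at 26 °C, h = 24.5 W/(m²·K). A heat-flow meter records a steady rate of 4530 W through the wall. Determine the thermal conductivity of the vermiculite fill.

k ≈ 0.0653 W/(m·K)

Model the wall as resistances in series:
R_fireclay brick = L/(kA) = 0.195/(1.14×10.3) = 0.01661 K/W
R_stainless steel = L/(kA) = 0.003/(14.7×10.3) = 1.981×10^-5 K/W
R_outer film = 1/(h_o·A) = 1/(24.5×10.3) = 0.003963 K/W
Sum of known resistances R_other = 0.02059 K/W
Total R = ΔT/Q = 699/4530 = 0.1543 K/W
R_vermiculite fill = R_total − R_other = 0.1337 K/W
k = L/(R·A) = 0.09/(0.1337×10.3)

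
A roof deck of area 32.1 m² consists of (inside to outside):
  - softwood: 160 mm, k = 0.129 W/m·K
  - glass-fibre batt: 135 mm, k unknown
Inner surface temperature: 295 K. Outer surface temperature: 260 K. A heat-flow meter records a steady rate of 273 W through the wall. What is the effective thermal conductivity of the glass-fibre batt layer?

k ≈ 0.047 W/(m·K)

Series thermal resistances:
R_softwood = L/(kA) = 0.16/(0.129×32.1) = 0.03864 K/W
Sum of known resistances R_other = 0.03864 K/W
Total R = ΔT/Q = 35/273 = 0.1282 K/W
R_glass-fibre batt = R_total − R_other = 0.08957 K/W
k = L/(R·A) = 0.135/(0.08957×32.1)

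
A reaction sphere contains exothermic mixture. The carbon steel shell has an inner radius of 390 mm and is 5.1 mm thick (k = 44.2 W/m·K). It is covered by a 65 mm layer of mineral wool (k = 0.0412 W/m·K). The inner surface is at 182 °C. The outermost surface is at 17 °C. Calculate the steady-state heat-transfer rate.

Radial (spherical) resistances in series:
R_carbon steel shell = (1/0.39 − 1/0.3951)/(4π×44.2) = 5.959×10^-5 K/W
R_mineral wool = (1/0.3951 − 1/0.4601)/(4π×0.0412) = 0.6906 K/W
R_total = 0.6907 K/W
Q = ΔT/R_total = 165/0.6907

Q ≈ 239 W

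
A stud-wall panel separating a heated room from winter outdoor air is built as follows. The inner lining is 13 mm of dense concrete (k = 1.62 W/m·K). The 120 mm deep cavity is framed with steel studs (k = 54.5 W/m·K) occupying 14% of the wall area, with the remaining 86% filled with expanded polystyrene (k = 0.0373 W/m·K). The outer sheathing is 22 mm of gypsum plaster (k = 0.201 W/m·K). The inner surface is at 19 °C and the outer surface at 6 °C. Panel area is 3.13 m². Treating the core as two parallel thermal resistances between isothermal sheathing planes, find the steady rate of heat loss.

Sheathing layers in series; stud and cavity paths in parallel between them.
R_inner = 0.013/(1.62×3.13) = 0.002564 K/W
R_stud  = 0.12/(54.5×0.14×3.13) = 0.005025 K/W
R_cav   = 0.12/(0.0373×0.86×3.13) = 1.195 K/W
1/R_core = 1/R_stud + 1/R_cav → R_core = 0.005004 K/W
R_outer = 0.022/(0.201×3.13) = 0.03497 K/W
R_total = 0.04254 K/W
Q = ΔT/R_total = 13/0.04254

Q ≈ 306 W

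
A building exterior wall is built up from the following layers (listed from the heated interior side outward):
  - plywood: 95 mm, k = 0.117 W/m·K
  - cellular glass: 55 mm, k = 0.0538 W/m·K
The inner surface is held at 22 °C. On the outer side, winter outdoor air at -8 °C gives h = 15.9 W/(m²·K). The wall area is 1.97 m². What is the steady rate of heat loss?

Q ≈ 31.2 W

Using the resistance-network approach (series):
R_plywood = L/(kA) = 0.095/(0.117×1.97) = 0.4122 K/W
R_cellular glass = L/(kA) = 0.055/(0.0538×1.97) = 0.5189 K/W
R_outer film = 1/(h_o·A) = 1/(15.9×1.97) = 0.03193 K/W
R_total = 0.963 K/W
Q = ΔT / R_total = 30 / 0.963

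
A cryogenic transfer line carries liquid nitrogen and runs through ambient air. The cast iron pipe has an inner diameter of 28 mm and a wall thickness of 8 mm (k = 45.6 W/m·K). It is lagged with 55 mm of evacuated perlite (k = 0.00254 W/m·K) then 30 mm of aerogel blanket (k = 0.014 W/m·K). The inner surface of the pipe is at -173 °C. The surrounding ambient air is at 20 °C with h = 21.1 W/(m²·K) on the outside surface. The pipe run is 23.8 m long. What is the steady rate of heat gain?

Treating each annulus and film as a series resistance:
R_cast iron pipe wall = ln(22/14)/(2π×45.6×23.8) = 6.628×10^-5 K/W
R_evacuated perlite = ln(77/22)/(2π×0.00254×23.8) = 3.298 K/W
R_aerogel blanket = ln(107/77)/(2π×0.014×23.8) = 0.1572 K/W
R_outer film = 1/(h_o·2πr_oL) = 1/(21.1×2π×0.107×23.8) = 0.002962 K/W
R_total = 3.458 K/W
Q = ΔT/R_total = 193/3.458

Q ≈ 55.8 W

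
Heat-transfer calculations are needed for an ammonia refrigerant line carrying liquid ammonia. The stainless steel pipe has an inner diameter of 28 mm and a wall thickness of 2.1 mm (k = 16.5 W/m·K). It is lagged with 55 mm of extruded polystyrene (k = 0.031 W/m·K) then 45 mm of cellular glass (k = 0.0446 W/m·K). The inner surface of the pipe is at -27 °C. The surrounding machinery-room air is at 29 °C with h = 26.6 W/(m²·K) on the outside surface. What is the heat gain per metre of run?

Radial resistances (cylindrical: R_cond = ln(r_o/r_i)/(2πkL), R_conv = 1/(h·2πrL)):
R_stainless steel pipe wall = ln(16.1/14)/(2π×16.5×1) = 0.001348 K/W
R_extruded polystyrene = ln(71.1/16.1)/(2π×0.031×1) = 7.625 K/W
R_cellular glass = ln(116.1/71.1)/(2π×0.0446×1) = 1.75 K/W
R_outer film = 1/(h_o·2πr_oL) = 1/(26.6×2π×0.1161×1) = 0.05154 K/W
R_total = 9.428 K/W
Q = ΔT/R_total = 56/9.428

q′ ≈ 5.94 W/m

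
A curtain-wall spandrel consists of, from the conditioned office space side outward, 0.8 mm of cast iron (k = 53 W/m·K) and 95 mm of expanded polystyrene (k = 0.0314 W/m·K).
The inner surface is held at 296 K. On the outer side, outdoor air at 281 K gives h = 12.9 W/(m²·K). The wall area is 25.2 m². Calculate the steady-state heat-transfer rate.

Treating each layer as a thermal resistance in series:
R_cast iron = L/(kA) = 0.0008/(53×25.2) = 5.99×10^-7 K/W
R_expanded polystyrene = L/(kA) = 0.095/(0.0314×25.2) = 0.1201 K/W
R_outer film = 1/(h_o·A) = 1/(12.9×25.2) = 0.003076 K/W
R_total = 0.1231 K/W
Q = ΔT / R_total = 15 / 0.1231

Q ≈ 122 W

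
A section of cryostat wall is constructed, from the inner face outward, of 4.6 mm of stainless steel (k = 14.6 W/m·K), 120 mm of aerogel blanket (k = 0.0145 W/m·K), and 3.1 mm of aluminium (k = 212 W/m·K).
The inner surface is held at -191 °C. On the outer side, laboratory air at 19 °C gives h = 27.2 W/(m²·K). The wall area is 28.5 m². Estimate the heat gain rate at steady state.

Q ≈ 720 W

Series thermal resistances:
R_stainless steel = L/(kA) = 0.0046/(14.6×28.5) = 1.106×10^-5 K/W
R_aerogel blanket = L/(kA) = 0.12/(0.0145×28.5) = 0.2904 K/W
R_aluminium = L/(kA) = 0.0031/(212×28.5) = 5.131×10^-7 K/W
R_outer film = 1/(h_o·A) = 1/(27.2×28.5) = 0.00129 K/W
R_total = 0.2917 K/W
Q = ΔT / R_total = 210 / 0.2917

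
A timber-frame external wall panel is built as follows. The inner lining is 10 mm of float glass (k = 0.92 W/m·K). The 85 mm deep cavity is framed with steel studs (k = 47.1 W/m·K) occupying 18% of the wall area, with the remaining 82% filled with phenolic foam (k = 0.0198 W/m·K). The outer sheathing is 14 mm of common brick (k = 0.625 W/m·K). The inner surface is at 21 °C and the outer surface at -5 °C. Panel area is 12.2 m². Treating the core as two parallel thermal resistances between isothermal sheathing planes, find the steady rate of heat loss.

Q ≈ 7330 W

Sheathing layers in series; stud and cavity paths in parallel between them.
R_inner = 0.01/(0.92×12.2) = 8.909×10^-4 K/W
R_stud  = 0.085/(47.1×0.18×12.2) = 8.218×10^-4 K/W
R_cav   = 0.085/(0.0198×0.82×12.2) = 0.4291 K/W
1/R_core = 1/R_stud + 1/R_cav → R_core = 8.202×10^-4 K/W
R_outer = 0.014/(0.625×12.2) = 0.001836 K/W
R_total = 0.003547 K/W
Q = ΔT/R_total = 26/0.003547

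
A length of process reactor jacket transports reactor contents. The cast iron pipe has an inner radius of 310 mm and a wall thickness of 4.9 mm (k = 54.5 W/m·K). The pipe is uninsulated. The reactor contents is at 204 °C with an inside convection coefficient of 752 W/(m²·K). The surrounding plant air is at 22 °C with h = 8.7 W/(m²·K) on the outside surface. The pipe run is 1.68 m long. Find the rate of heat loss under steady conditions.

For a radial system each layer contributes R = ln(r_out/r_in)/(2πkL); films add R = 1/(hA).
R_inner film = 1/(h_i·2πr₁L) = 1/(752×2π×0.31×1.68) = 4.064×10^-4 K/W
R_cast iron pipe wall = ln(314.9/310)/(2π×54.5×1.68) = 2.726×10^-5 K/W
R_outer film = 1/(h_o·2πr_oL) = 1/(8.7×2π×0.3149×1.68) = 0.03458 K/W
R_total = 0.03501 K/W
Q = ΔT/R_total = 182/0.03501

Q ≈ 5200 W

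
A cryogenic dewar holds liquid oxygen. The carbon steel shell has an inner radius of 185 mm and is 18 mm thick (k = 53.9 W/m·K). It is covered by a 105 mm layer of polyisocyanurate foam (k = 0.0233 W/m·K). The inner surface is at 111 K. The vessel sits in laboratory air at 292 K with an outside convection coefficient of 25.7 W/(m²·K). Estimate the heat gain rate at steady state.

Q ≈ 31.4 W

For a spherical shell R = (1/r₁ − 1/r₂)/(4πk); film R = 1/(h·4πr²). In series:
R_carbon steel shell = (1/0.185 − 1/0.203)/(4π×53.9) = 7.076×10^-4 K/W
R_polyisocyanurate foam = (1/0.203 − 1/0.308)/(4π×0.0233) = 5.736 K/W
R_outer film = 1/(h·4πr_o²) = 1/(25.7×4π×0.308²) = 0.03264 K/W
R_total = 5.769 K/W
Q = ΔT/R_total = 181/5.769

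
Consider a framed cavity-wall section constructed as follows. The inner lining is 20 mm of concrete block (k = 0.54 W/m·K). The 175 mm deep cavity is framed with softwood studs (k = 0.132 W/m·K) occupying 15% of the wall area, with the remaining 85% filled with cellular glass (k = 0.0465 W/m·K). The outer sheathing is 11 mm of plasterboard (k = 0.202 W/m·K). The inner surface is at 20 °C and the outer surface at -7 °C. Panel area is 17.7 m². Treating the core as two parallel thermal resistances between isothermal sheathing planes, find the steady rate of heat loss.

Sheathing layers in series; stud and cavity paths in parallel between them.
R_inner = 0.02/(0.54×17.7) = 0.002092 K/W
R_stud  = 0.175/(0.132×0.15×17.7) = 0.4993 K/W
R_cav   = 0.175/(0.0465×0.85×17.7) = 0.2501 K/W
1/R_core = 1/R_stud + 1/R_cav → R_core = 0.1667 K/W
R_outer = 0.011/(0.202×17.7) = 0.003077 K/W
R_total = 0.1718 K/W
Q = ΔT/R_total = 27/0.1718

Q ≈ 157 W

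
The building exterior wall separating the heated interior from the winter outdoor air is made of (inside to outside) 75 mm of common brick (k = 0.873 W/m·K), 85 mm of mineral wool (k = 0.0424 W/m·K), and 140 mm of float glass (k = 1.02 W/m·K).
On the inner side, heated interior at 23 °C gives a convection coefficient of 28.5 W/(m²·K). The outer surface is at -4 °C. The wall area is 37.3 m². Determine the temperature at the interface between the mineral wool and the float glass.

T ≈ -2.36 °C

Treating each layer as a thermal resistance in series:
R_inner film = 1/(h_i·A) = 1/(28.5×37.3) = 9.407×10^-4 K/W
R_common brick = L/(kA) = 0.075/(0.873×37.3) = 0.002303 K/W
R_mineral wool = L/(kA) = 0.085/(0.0424×37.3) = 0.05375 K/W
R_float glass = L/(kA) = 0.14/(1.02×37.3) = 0.00368 K/W
R_total = 0.06067 K/W;  Q = ΔT/R_total = 27/0.06067 = 445 W
T_interface = T_inner − Q·ΣR(inner→interface) = 23 − 445×0.05699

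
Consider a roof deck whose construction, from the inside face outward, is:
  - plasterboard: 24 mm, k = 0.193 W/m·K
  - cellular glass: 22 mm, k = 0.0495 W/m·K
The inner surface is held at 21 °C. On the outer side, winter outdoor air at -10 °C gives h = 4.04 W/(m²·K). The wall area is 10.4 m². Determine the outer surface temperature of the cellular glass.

T ≈ -0.6 °C

Using the resistance-network approach (series):
R_plasterboard = L/(kA) = 0.024/(0.193×10.4) = 0.01196 K/W
R_cellular glass = L/(kA) = 0.022/(0.0495×10.4) = 0.04274 K/W
R_outer film = 1/(h_o·A) = 1/(4.04×10.4) = 0.0238 K/W
R_total = 0.07849 K/W;  Q = ΔT/R_total = 31/0.07849 = 394.9 W
T_interface = T_inner − Q·ΣR(inner→interface) = 21 − 395×0.05469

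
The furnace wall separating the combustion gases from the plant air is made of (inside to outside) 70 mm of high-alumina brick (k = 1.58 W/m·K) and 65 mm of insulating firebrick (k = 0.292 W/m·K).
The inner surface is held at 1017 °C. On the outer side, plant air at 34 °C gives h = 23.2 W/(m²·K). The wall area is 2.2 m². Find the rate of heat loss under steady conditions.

Q ≈ 6980 W

Thermal resistances in series:
R_high-alumina brick = L/(kA) = 0.07/(1.58×2.2) = 0.02014 K/W
R_insulating firebrick = L/(kA) = 0.065/(0.292×2.2) = 0.1012 K/W
R_outer film = 1/(h_o·A) = 1/(23.2×2.2) = 0.01959 K/W
R_total = 0.1409 K/W
Q = ΔT / R_total = 983 / 0.1409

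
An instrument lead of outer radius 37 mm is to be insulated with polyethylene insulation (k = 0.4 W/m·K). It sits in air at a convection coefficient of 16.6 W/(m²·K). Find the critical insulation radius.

For a cylinder r_cr = k/h = 0.4/16.6
r_cr = 24.1 mm; since the bare radius (37 mm) is above r_cr, any added insulation will reduce heat loss.

r_cr ≈ 24.1 mm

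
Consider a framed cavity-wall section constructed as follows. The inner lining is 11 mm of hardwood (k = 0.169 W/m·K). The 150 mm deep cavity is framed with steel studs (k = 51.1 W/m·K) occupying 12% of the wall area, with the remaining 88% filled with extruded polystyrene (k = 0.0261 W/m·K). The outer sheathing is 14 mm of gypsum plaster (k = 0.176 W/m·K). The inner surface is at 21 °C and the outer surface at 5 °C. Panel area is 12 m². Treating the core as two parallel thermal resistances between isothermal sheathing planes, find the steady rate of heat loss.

Q ≈ 1140 W

Sheathing layers in series; stud and cavity paths in parallel between them.
R_inner = 0.011/(0.169×12) = 0.005424 K/W
R_stud  = 0.15/(51.1×0.12×12) = 0.002038 K/W
R_cav   = 0.15/(0.0261×0.88×12) = 0.5442 K/W
1/R_core = 1/R_stud + 1/R_cav → R_core = 0.002031 K/W
R_outer = 0.014/(0.176×12) = 0.006629 K/W
R_total = 0.01408 K/W
Q = ΔT/R_total = 16/0.01408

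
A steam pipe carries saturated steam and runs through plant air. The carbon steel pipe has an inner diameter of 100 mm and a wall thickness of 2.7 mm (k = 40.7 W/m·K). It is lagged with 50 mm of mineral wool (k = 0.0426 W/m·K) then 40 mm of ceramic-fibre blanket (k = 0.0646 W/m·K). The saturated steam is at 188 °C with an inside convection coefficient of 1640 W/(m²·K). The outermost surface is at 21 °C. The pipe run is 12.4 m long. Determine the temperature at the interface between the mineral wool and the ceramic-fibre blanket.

T ≈ 61.9 °C

Per-layer cylindrical resistances, series-summed:
R_inner film = 1/(h_i·2πr₁L) = 1/(1640×2π×0.05×12.4) = 1.565×10^-4 K/W
R_carbon steel pipe wall = ln(52.7/50)/(2π×40.7×12.4) = 1.659×10^-5 K/W
R_mineral wool = ln(102.7/52.7)/(2π×0.0426×12.4) = 0.201 K/W
R_ceramic-fibre blanket = ln(142.7/102.7)/(2π×0.0646×12.4) = 0.06535 K/W
R_total = 0.2665 K/W
Q = ΔT/R_total = 167/0.2665
Q = 627 W
T_interface = T_inner − Q·ΣR(inner→interface) = 188 − 627×0.2012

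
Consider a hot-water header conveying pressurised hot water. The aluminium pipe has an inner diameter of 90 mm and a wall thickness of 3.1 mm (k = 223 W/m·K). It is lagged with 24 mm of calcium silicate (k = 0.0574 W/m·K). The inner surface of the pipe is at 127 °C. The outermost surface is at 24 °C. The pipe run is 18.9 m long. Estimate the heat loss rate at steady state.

For a radial system each layer contributes R = ln(r_out/r_in)/(2πkL); films add R = 1/(hA).
R_aluminium pipe wall = ln(48.1/45)/(2π×223×18.9) = 2.516×10^-6 K/W
R_calcium silicate = ln(72.1/48.1)/(2π×0.0574×18.9) = 0.05938 K/W
R_total = 0.05938 K/W
Q = ΔT/R_total = 103/0.05938

Q ≈ 1730 W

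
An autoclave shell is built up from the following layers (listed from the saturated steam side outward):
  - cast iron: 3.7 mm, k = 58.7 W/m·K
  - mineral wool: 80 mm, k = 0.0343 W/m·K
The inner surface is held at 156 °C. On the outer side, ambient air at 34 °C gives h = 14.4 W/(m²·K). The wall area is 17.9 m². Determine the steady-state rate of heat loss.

Using the resistance-network approach (series):
R_cast iron = L/(kA) = 0.0037/(58.7×17.9) = 3.521×10^-6 K/W
R_mineral wool = L/(kA) = 0.08/(0.0343×17.9) = 0.1303 K/W
R_outer film = 1/(h_o·A) = 1/(14.4×17.9) = 0.00388 K/W
R_total = 0.1342 K/W
Q = ΔT / R_total = 122 / 0.1342

Q ≈ 909 W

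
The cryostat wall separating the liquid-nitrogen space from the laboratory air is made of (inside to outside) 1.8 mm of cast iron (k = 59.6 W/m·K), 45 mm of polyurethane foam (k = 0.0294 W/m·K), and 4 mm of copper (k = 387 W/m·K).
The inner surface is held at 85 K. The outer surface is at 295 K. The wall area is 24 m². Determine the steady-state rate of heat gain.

Using the resistance-network approach (series):
R_cast iron = L/(kA) = 0.0018/(59.6×24) = 1.258×10^-6 K/W
R_polyurethane foam = L/(kA) = 0.045/(0.0294×24) = 0.06378 K/W
R_copper = L/(kA) = 0.004/(387×24) = 4.307×10^-7 K/W
R_total = 0.06378 K/W
Q = ΔT / R_total = 210 / 0.06378

Q ≈ 3290 W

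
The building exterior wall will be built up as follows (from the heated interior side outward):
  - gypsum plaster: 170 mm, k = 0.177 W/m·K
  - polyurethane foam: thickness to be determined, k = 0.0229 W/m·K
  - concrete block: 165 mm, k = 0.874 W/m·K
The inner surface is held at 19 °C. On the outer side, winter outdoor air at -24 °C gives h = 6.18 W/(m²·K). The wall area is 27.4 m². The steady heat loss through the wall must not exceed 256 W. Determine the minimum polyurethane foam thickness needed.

Thermal resistances in series:
R_gypsum plaster = L/(kA) = 0.17/(0.177×27.4) = 0.03505 K/W
R_concrete block = L/(kA) = 0.165/(0.874×27.4) = 0.00689 K/W
R_outer film = 1/(h_o·A) = 1/(6.18×27.4) = 0.005906 K/W
Sum of the known resistances R_other = 0.04785 K/W
Required total resistance R_tot = ΔT/Q_allow = 43/256 = 0.168 K/W
R_polyurethane foam = R_tot − R_other = 0.1201 K/W
L = R·k·A = 0.1201×0.0229×27.4

L ≈ 75.4 mm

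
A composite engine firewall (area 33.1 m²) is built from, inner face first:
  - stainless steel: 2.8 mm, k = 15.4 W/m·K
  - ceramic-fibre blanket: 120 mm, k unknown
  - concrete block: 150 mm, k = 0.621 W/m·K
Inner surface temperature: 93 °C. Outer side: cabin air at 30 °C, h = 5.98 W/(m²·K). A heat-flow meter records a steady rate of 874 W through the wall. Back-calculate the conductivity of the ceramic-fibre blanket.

k ≈ 0.0607 W/(m·K)

Treating each layer as a thermal resistance in series:
R_stainless steel = L/(kA) = 0.0028/(15.4×33.1) = 5.493×10^-6 K/W
R_concrete block = L/(kA) = 0.15/(0.621×33.1) = 0.007297 K/W
R_outer film = 1/(h_o·A) = 1/(5.98×33.1) = 0.005052 K/W
Sum of known resistances R_other = 0.01236 K/W
Total R = ΔT/Q = 63/874 = 0.07208 K/W
R_ceramic-fibre blanket = R_total − R_other = 0.05973 K/W
k = L/(R·A) = 0.12/(0.05973×33.1)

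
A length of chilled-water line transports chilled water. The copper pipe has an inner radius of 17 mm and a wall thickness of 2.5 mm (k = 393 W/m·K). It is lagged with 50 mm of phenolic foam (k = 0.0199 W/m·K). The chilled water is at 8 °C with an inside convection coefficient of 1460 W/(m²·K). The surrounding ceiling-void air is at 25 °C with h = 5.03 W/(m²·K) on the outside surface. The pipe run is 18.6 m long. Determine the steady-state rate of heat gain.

Q ≈ 29.8 W

Per-layer cylindrical resistances, series-summed:
R_inner film = 1/(h_i·2πr₁L) = 1/(1460×2π×0.017×18.6) = 3.448×10^-4 K/W
R_copper pipe wall = ln(19.5/17)/(2π×393×18.6) = 2.987×10^-6 K/W
R_phenolic foam = ln(69.5/19.5)/(2π×0.0199×18.6) = 0.5465 K/W
R_outer film = 1/(h_o·2πr_oL) = 1/(5.03×2π×0.0695×18.6) = 0.02448 K/W
R_total = 0.5713 K/W
Q = ΔT/R_total = 17/0.5713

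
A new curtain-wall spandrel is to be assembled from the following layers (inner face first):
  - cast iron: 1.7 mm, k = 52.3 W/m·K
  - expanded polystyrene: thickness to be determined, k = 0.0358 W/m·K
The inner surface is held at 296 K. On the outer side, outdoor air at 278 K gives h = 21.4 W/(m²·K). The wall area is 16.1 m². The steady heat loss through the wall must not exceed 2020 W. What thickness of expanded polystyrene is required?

Thermal resistances in series:
R_cast iron = L/(kA) = 0.0017/(52.3×16.1) = 2.019×10^-6 K/W
R_outer film = 1/(h_o·A) = 1/(21.4×16.1) = 0.002902 K/W
Sum of the known resistances R_other = 0.002904 K/W
Required total resistance R_tot = ΔT/Q_allow = 18/2020 = 0.008911 K/W
R_expanded polystyrene = R_tot − R_other = 0.006006 K/W
L = R·k·A = 0.006006×0.0358×16.1

L ≈ 3.46 mm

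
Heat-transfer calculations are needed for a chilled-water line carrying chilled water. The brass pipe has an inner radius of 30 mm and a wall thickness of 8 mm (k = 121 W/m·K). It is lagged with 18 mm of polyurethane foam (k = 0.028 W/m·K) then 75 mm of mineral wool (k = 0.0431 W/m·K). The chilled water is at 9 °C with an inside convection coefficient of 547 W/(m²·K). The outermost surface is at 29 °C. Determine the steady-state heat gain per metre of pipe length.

Radial resistances (cylindrical: R_cond = ln(r_o/r_i)/(2πkL), R_conv = 1/(h·2πrL)):
R_inner film = 1/(h_i·2πr₁L) = 1/(547×2π×0.03×1) = 0.009699 K/W
R_brass pipe wall = ln(38/30)/(2π×121×1) = 3.109×10^-4 K/W
R_polyurethane foam = ln(56/38)/(2π×0.028×1) = 2.204 K/W
R_mineral wool = ln(131/56)/(2π×0.0431×1) = 3.138 K/W
R_total = 5.352 K/W
Q = ΔT/R_total = 20/5.352

q′ ≈ 3.74 W/m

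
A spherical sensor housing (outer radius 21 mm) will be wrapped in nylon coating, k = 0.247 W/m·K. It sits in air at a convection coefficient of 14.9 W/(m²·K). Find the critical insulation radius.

For a sphere r_cr = 2k/h = 2×0.247/14.9
r_cr = 33.2 mm; since the bare radius (21 mm) is below r_cr, adding a thin layer of insulation will *increase* heat loss.

r_cr ≈ 33.2 mm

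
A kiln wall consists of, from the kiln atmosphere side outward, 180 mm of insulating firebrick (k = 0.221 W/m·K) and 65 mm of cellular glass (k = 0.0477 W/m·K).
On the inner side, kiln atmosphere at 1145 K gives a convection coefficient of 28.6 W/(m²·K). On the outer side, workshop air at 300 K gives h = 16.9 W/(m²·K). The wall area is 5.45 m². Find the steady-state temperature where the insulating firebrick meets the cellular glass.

Model the wall as resistances in series:
R_inner film = 1/(h_i·A) = 1/(28.6×5.45) = 0.006416 K/W
R_insulating firebrick = L/(kA) = 0.18/(0.221×5.45) = 0.1494 K/W
R_cellular glass = L/(kA) = 0.065/(0.0477×5.45) = 0.25 K/W
R_outer film = 1/(h_o·A) = 1/(16.9×5.45) = 0.01086 K/W
R_total = 0.4168 K/W;  Q = ΔT/R_total = 845/0.4168 = 2028 W
T_interface = T_inner − Q·ΣR(inner→interface) = 1145 − 2030×0.1559

T ≈ 829 K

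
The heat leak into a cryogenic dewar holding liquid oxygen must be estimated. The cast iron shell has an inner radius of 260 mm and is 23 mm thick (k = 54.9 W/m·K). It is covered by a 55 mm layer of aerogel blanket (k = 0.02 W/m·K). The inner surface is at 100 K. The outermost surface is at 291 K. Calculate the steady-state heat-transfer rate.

Radial (spherical) resistances in series:
R_cast iron shell = (1/0.26 − 1/0.283)/(4π×54.9) = 4.531×10^-4 K/W
R_aerogel blanket = (1/0.283 − 1/0.338)/(4π×0.02) = 2.288 K/W
R_total = 2.288 K/W
Q = ΔT/R_total = 191/2.288

Q ≈ 83.5 W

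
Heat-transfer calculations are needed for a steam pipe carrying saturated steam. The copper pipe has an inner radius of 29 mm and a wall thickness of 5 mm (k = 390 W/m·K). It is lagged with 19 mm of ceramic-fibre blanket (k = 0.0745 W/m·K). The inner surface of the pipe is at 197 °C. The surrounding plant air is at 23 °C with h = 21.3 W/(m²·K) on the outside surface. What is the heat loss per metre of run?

Cylindrical conduction, so R = ln(r₂/r₁)/(2πkL) per layer, in series:
R_copper pipe wall = ln(34/29)/(2π×390×1) = 6.491×10^-5 K/W
R_ceramic-fibre blanket = ln(53/34)/(2π×0.0745×1) = 0.9484 K/W
R_outer film = 1/(h_o·2πr_oL) = 1/(21.3×2π×0.053×1) = 0.141 K/W
R_total = 1.089 K/W
Q = ΔT/R_total = 174/1.089

q′ ≈ 160 W/m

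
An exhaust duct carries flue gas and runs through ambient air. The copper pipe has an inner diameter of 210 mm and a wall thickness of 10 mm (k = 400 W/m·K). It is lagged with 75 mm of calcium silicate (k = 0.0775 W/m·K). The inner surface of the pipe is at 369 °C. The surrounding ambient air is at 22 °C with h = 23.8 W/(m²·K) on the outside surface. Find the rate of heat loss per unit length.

q′ ≈ 325 W/m

Treating each annulus and film as a series resistance:
R_copper pipe wall = ln(115/105)/(2π×400×1) = 3.62×10^-5 K/W
R_calcium silicate = ln(190/115)/(2π×0.0775×1) = 1.031 K/W
R_outer film = 1/(h_o·2πr_oL) = 1/(23.8×2π×0.19×1) = 0.0352 K/W
R_total = 1.066 K/W
Q = ΔT/R_total = 347/1.066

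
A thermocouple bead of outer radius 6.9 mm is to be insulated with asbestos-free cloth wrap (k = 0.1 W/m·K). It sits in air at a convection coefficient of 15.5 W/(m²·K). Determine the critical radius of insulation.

r_cr ≈ 12.9 mm

For a sphere r_cr = 2k/h = 2×0.1/15.5
r_cr = 12.9 mm; since the bare radius (6.9 mm) is below r_cr, adding a thin layer of insulation will *increase* heat loss.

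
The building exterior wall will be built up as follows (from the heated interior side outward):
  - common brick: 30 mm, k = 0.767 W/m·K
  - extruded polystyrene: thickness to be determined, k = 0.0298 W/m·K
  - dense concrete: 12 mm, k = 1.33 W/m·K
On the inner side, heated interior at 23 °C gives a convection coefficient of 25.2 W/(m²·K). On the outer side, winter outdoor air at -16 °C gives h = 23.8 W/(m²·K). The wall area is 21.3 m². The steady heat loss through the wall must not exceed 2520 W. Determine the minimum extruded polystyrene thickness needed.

Treating each layer as a thermal resistance in series:
R_inner film = 1/(h_i·A) = 1/(25.2×21.3) = 0.001863 K/W
R_common brick = L/(kA) = 0.03/(0.767×21.3) = 0.001836 K/W
R_dense concrete = L/(kA) = 0.012/(1.33×21.3) = 4.236×10^-4 K/W
R_outer film = 1/(h_o·A) = 1/(23.8×21.3) = 0.001973 K/W
Sum of the known resistances R_other = 0.006096 K/W
Required total resistance R_tot = ΔT/Q_allow = 39/2520 = 0.01548 K/W
R_extruded polystyrene = R_tot − R_other = 0.009381 K/W
L = R·k·A = 0.009381×0.0298×21.3

L ≈ 5.95 mm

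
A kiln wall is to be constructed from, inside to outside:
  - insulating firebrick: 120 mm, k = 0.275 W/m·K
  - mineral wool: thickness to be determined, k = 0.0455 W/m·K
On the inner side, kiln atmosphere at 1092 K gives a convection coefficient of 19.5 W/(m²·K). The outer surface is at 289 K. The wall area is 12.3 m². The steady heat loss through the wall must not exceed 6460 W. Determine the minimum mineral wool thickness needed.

Model the wall as resistances in series:
R_inner film = 1/(h_i·A) = 1/(19.5×12.3) = 0.004169 K/W
R_insulating firebrick = L/(kA) = 0.12/(0.275×12.3) = 0.03548 K/W
Sum of the known resistances R_other = 0.03965 K/W
Required total resistance R_tot = ΔT/Q_allow = 803/6460 = 0.1243 K/W
R_mineral wool = R_tot − R_other = 0.08466 K/W
L = R·k·A = 0.08466×0.0455×12.3

L ≈ 47.4 mm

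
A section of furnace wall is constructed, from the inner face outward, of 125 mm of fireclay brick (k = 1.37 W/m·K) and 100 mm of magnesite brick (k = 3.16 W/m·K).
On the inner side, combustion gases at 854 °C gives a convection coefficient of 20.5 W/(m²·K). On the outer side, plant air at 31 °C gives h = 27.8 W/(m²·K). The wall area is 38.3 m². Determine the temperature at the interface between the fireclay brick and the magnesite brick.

T ≈ 299 °C

Thermal resistances in series:
R_inner film = 1/(h_i·A) = 1/(20.5×38.3) = 0.001274 K/W
R_fireclay brick = L/(kA) = 0.125/(1.37×38.3) = 0.002382 K/W
R_magnesite brick = L/(kA) = 0.1/(3.16×38.3) = 8.263×10^-4 K/W
R_outer film = 1/(h_o·A) = 1/(27.8×38.3) = 9.392×10^-4 K/W
R_total = 0.005421 K/W;  Q = ΔT/R_total = 823/0.005421 = 151800 W
T_interface = T_inner − Q·ΣR(inner→interface) = 854 − 152000×0.003656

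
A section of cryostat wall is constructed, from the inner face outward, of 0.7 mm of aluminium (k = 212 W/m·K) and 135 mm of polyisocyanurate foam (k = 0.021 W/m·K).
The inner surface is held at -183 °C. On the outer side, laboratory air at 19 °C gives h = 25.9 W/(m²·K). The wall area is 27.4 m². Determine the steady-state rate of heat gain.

Thermal resistances in series:
R_aluminium = L/(kA) = 0.0007/(212×27.4) = 1.205×10^-7 K/W
R_polyisocyanurate foam = L/(kA) = 0.135/(0.021×27.4) = 0.2346 K/W
R_outer film = 1/(h_o·A) = 1/(25.9×27.4) = 0.001409 K/W
R_total = 0.236 K/W
Q = ΔT / R_total = 202 / 0.236

Q ≈ 856 W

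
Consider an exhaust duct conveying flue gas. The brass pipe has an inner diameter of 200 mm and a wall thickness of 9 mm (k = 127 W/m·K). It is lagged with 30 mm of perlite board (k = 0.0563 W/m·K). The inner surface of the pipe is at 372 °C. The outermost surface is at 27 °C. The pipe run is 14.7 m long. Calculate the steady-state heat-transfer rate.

Radial resistances (cylindrical: R_cond = ln(r_o/r_i)/(2πkL), R_conv = 1/(h·2πrL)):
R_brass pipe wall = ln(109/100)/(2π×127×14.7) = 7.347×10^-6 K/W
R_perlite board = ln(139/109)/(2π×0.0563×14.7) = 0.04675 K/W
R_total = 0.04676 K/W
Q = ΔT/R_total = 345/0.04676

Q ≈ 7380 W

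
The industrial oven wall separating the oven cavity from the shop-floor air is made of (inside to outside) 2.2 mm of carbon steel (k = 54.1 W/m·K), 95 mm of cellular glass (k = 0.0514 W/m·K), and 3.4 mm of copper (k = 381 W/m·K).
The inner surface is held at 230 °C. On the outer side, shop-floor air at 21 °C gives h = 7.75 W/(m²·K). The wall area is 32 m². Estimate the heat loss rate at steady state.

Q ≈ 3380 W

Using the resistance-network approach (series):
R_carbon steel = L/(kA) = 0.0022/(54.1×32) = 1.271×10^-6 K/W
R_cellular glass = L/(kA) = 0.095/(0.0514×32) = 0.05776 K/W
R_copper = L/(kA) = 0.0034/(381×32) = 2.789×10^-7 K/W
R_outer film = 1/(h_o·A) = 1/(7.75×32) = 0.004032 K/W
R_total = 0.06179 K/W
Q = ΔT / R_total = 209 / 0.06179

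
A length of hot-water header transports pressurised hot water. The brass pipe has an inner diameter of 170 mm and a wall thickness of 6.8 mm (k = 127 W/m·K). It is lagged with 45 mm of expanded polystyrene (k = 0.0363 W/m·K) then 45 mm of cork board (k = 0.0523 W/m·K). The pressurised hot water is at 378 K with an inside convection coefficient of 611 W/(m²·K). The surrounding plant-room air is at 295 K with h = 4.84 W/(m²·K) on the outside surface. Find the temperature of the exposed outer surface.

For a radial system each layer contributes R = ln(r_out/r_in)/(2πkL); films add R = 1/(hA).
R_inner film = 1/(h_i·2πr₁L) = 1/(611×2π×0.085×1) = 0.003065 K/W
R_brass pipe wall = ln(91.8/85)/(2π×127×1) = 9.645×10^-5 K/W
R_expanded polystyrene = ln(136.8/91.8)/(2π×0.0363×1) = 1.749 K/W
R_cork board = ln(181.8/136.8)/(2π×0.0523×1) = 0.8654 K/W
R_outer film = 1/(h_o·2πr_oL) = 1/(4.84×2π×0.1818×1) = 0.1809 K/W
R_total = 2.798 K/W
Q = ΔT/R_total = 83/2.798
Q = 29.7 W/m
T_interface = T_inner − Q·ΣR(inner→interface) = 378 − 29.7×2.618

T ≈ 300 K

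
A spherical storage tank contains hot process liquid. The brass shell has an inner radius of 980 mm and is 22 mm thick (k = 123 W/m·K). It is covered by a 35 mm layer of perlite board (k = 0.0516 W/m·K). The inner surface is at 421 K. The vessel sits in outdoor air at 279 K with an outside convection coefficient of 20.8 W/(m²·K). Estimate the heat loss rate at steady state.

Q ≈ 2560 W

Spherical conduction: R = (1/r_in − 1/r_out)/(4πk) per layer; series-sum.
R_brass shell = (1/0.98 − 1/1.002)/(4π×123) = 1.449×10^-5 K/W
R_perlite board = (1/1.002 − 1/1.037)/(4π×0.0516) = 0.05195 K/W
R_outer film = 1/(h·4πr_o²) = 1/(20.8×4π×1.037²) = 0.003558 K/W
R_total = 0.05552 K/W
Q = ΔT/R_total = 142/0.05552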